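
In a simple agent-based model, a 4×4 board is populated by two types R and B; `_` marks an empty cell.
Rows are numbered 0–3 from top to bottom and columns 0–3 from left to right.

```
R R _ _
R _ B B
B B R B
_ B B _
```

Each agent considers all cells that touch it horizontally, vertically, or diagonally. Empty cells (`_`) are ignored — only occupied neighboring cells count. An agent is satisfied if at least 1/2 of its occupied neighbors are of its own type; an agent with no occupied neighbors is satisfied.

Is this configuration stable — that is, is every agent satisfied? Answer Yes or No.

Row 0: (0,0)R 2/2 ok · (0,1)R 2/3 ok
Row 1: (1,0)R 2/4 ok · (1,2)B 3/5 ok · (1,3)B 2/3 ok
Row 2: (2,0)B 2/3 ok · (2,1)B 4/6 ok · (2,2)R 0/6 unhappy · (2,3)B 3/4 ok
Row 3: (3,1)B 3/4 ok · (3,2)B 3/4 ok
For instance (2,2) has only 0/6 same-type neighbors, below 1/2.

No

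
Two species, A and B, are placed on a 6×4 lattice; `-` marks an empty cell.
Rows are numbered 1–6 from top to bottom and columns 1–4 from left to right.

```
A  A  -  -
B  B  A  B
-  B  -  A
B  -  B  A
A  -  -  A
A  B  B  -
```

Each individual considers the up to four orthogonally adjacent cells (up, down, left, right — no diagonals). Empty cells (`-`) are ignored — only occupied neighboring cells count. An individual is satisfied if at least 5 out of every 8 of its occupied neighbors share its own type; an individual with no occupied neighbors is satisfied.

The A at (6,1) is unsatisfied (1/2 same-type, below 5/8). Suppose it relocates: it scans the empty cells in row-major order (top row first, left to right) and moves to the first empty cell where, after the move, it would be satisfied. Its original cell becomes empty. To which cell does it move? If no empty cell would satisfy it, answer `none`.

Vacating (6,1). Empty cells in order:
  (1,3): 2/2 same-type → satisfied — stop here.

(1,3)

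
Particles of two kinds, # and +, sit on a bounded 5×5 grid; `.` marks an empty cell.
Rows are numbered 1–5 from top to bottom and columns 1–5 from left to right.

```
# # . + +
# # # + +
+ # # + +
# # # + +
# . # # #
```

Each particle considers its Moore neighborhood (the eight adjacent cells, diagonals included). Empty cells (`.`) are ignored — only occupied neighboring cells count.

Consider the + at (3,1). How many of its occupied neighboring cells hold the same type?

Occupied neighbors of (3,1): (2,1)=#, (2,2)=#, (3,2)=#, (4,1)=#, (4,2)=#.
Same type (+): 0 of 5.

0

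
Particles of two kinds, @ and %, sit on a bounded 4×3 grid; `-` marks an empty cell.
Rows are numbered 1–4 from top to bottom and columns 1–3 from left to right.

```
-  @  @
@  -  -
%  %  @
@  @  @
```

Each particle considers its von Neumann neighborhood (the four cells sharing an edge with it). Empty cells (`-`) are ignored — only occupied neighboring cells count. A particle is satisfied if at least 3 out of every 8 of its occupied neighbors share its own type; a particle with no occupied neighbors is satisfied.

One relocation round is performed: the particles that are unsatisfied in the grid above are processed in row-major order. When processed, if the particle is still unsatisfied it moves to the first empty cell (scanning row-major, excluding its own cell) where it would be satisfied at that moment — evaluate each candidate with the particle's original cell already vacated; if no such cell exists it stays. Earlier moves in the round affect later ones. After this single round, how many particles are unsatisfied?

0

Initially unsatisfied (in order): (2,1), (3,1), (3,2).
  (2,1) → (1,1).
  (3,1): now satisfied by earlier moves; stays.
  (3,2) → (2,1).
Resulting grid:
@ @ @
% - -
% - @
@ @ @
All satisfied now.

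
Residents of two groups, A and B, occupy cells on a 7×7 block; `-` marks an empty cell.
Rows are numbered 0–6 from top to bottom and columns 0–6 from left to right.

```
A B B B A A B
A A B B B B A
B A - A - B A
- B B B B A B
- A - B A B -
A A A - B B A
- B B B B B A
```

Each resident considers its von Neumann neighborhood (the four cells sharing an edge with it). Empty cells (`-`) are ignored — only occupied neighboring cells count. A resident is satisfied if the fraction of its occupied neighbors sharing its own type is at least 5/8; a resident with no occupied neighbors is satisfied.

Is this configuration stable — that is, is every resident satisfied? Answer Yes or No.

No

Row 0: (0,0)A 1/2 ✗ · (0,1)B 1/3 ✗ · (0,2)B 3/3 ✓ · (0,3)B 2/3 ✓ · (0,4)A 1/3 ✗ · (0,5)A 1/3 ✗ · (0,6)B 0/2 ✗
Row 1: (1,0)A 2/3 ✓ · (1,1)A 2/4 ✗ · (1,2)B 2/3 ✓ · (1,3)B 3/4 ✓ · (1,4)B 2/3 ✓ · (1,5)B 2/4 ✗ · (1,6)A 1/3 ✗
Row 2: (2,0)B 0/2 ✗ · (2,1)A 1/3 ✗ · (2,3)A 0/2 ✗ · (2,5)B 1/3 ✗ · (2,6)A 1/3 ✗
Row 3: (3,1)B 1/3 ✗ · (3,2)B 2/2 ✓ · (3,3)B 3/4 ✓ · (3,4)B 1/3 ✗ · (3,5)A 0/4 ✗ · (3,6)B 0/2 ✗
Row 4: (4,1)A 1/2 ✗ · (4,3)B 1/2 ✗ · (4,4)A 0/4 ✗ · (4,5)B 1/3 ✗
Row 5: (5,0)A 1/1 ✓ · (5,1)A 3/4 ✓ · (5,2)A 1/2 ✗ · (5,4)B 2/3 ✓ · (5,5)B 3/4 ✓ · (5,6)A 1/2 ✗
Row 6: (6,1)B 1/2 ✗ · (6,2)B 2/3 ✓ · (6,3)B 2/2 ✓ · (6,4)B 3/3 ✓ · (6,5)B 2/3 ✓ · (6,6)A 1/2 ✗
For instance (0,0) has only 1/2 same-type neighbors, below 5/8.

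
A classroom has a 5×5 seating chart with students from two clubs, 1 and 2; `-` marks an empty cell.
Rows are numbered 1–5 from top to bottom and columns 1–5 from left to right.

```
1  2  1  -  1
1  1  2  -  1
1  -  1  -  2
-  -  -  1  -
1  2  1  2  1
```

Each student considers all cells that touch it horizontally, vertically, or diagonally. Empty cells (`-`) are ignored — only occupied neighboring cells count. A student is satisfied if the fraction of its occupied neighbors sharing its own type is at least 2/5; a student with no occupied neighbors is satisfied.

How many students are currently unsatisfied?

8

(1,1)1 2/3 ok
(1,2)2 1/5 unhappy
(1,3)1 1/3 unhappy
(1,5)1 1/1 ok
(2,1)1 3/4 ok
(2,2)1 5/7 ok
(2,3)2 1/4 unhappy
(2,5)1 1/2 ok
(3,1)1 2/2 ok
(3,3)1 2/3 ok
(3,5)2 0/2 unhappy
(4,4)1 3/5 ok
(5,1)1 0/1 unhappy
(5,2)2 0/2 unhappy
(5,3)1 1/3 unhappy
(5,4)2 0/3 unhappy
(5,5)1 1/2 ok
Unsatisfied: (1,2), (1,3), (2,3), (3,5), (5,1), (5,2), (5,3), (5,4) — 8 in total.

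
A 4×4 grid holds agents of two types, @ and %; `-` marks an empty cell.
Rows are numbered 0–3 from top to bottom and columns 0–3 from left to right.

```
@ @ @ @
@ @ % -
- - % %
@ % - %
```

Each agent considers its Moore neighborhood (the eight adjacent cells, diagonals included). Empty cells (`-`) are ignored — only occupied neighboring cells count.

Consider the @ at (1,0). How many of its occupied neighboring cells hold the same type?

3

Occupied neighbors of (1,0): (0,0)=@, (0,1)=@, (1,1)=@.
Same type (@): 3 of 3.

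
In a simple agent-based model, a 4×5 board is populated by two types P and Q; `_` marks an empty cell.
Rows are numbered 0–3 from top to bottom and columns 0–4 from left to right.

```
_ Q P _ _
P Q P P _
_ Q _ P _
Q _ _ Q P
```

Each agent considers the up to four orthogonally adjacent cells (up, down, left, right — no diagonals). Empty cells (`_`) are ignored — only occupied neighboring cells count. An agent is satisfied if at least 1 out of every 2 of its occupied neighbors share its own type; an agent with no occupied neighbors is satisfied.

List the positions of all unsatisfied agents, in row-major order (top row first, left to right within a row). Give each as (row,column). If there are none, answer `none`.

(1,0), (3,3), (3,4)

(0,1)Q 1/2 ok
(0,2)P 1/2 ok
(1,0)P 0/1 unhappy
(1,1)Q 2/4 ok
(1,2)P 2/3 ok
(1,3)P 2/2 ok
(2,1)Q 1/1 ok
(2,3)P 1/2 ok
(3,0)Q 0/0 ok
(3,3)Q 0/2 unhappy
(3,4)P 0/1 unhappy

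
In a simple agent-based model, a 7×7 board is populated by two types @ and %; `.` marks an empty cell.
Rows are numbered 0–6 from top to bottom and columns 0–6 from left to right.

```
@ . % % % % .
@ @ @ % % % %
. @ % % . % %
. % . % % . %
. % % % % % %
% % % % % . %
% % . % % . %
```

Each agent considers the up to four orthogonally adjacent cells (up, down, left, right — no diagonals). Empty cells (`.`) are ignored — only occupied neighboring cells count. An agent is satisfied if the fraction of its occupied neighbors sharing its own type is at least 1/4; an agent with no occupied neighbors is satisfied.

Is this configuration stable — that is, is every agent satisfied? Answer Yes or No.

Yes

Row 0: (0,0)@ 1/1 satisfied · (0,2)% 1/2 satisfied · (0,3)% 3/3 satisfied · (0,4)% 3/3 satisfied · (0,5)% 2/2 satisfied
Row 1: (1,0)@ 2/2 satisfied · (1,1)@ 3/3 satisfied · (1,2)@ 1/4 satisfied · (1,3)% 3/4 satisfied · (1,4)% 3/3 satisfied · (1,5)% 4/4 satisfied · (1,6)% 2/2 satisfied
Row 2: (2,1)@ 1/3 satisfied · (2,2)% 1/3 satisfied · (2,3)% 3/3 satisfied · (2,5)% 2/2 satisfied · (2,6)% 3/3 satisfied
Row 3: (3,1)% 1/2 satisfied · (3,3)% 3/3 satisfied · (3,4)% 2/2 satisfied · (3,6)% 2/2 satisfied
Row 4: (4,1)% 3/3 satisfied · (4,2)% 3/3 satisfied · (4,3)% 4/4 satisfied · (4,4)% 4/4 satisfied · (4,5)% 2/2 satisfied · (4,6)% 3/3 satisfied
Row 5: (5,0)% 2/2 satisfied · (5,1)% 4/4 satisfied · (5,2)% 3/3 satisfied · (5,3)% 4/4 satisfied · (5,4)% 3/3 satisfied · (5,6)% 2/2 satisfied
Row 6: (6,0)% 2/2 satisfied · (6,1)% 2/2 satisfied · (6,3)% 2/2 satisfied · (6,4)% 2/2 satisfied · (6,6)% 1/1 satisfied
All meet the threshold, so the configuration is stable.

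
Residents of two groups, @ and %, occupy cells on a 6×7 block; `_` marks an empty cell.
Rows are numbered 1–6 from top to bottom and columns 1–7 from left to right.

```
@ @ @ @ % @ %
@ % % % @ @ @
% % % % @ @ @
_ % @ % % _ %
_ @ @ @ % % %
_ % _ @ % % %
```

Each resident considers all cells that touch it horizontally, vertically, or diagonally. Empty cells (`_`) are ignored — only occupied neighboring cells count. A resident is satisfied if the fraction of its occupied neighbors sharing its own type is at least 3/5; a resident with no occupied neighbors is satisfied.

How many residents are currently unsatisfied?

18

(1,1)@ 2/3 ok
(1,2)@ 3/5 ok
(1,3)@ 2/5 unhappy
(1,4)@ 2/5 unhappy
(1,5)% 1/5 unhappy
(1,6)@ 3/5 ok
(1,7)% 0/3 unhappy
(2,1)@ 2/5 unhappy
(2,2)% 4/8 unhappy
(2,3)% 5/8 ok
(2,4)% 4/8 unhappy
(2,5)@ 5/8 ok
(2,6)@ 6/8 ok
(2,7)@ 4/5 ok
(3,1)% 3/4 ok
(3,2)% 5/7 ok
(3,3)% 7/8 ok
(3,4)% 5/8 ok
(3,5)@ 3/7 unhappy
(3,6)@ 5/7 ok
(3,7)@ 3/4 ok
(4,2)% 3/6 unhappy
(4,3)@ 3/8 unhappy
(4,4)% 4/8 unhappy
(4,5)% 4/7 unhappy
(4,7)% 2/4 unhappy
(5,2)@ 2/4 unhappy
(5,3)@ 4/7 unhappy
(5,4)@ 3/7 unhappy
(5,5)% 5/7 ok
(5,6)% 7/7 ok
(5,7)% 4/4 ok
(6,2)% 0/2 unhappy
(6,4)@ 2/4 unhappy
(6,5)% 3/5 ok
(6,6)% 5/5 ok
(6,7)% 3/3 ok
Unsatisfied: (1,3), (1,4), (1,5), (1,7), (2,1), (2,2), (2,4), (3,5), (4,2), (4,3), (4,4), (4,5), (4,7), (5,2), (5,3), (5,4), (6,2), (6,4) — 18 in total.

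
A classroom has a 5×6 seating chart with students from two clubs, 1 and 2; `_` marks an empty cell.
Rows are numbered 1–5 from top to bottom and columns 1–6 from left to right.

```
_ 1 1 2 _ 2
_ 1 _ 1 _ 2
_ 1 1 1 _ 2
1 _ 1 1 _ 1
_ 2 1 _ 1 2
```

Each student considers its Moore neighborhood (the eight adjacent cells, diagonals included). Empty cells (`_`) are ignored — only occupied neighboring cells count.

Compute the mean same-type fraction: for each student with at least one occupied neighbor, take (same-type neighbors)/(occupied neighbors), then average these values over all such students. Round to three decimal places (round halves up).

(1,2)1 2/2
(1,3)1 3/4
(1,4)2 0/2
(1,6)2 1/1
(2,2)1 4/4
(2,4)1 3/4
(2,6)2 2/2
(3,2)1 4/4
(3,3)1 6/6
(3,4)1 4/4
(3,6)2 1/2
(4,1)1 1/2
(4,3)1 5/6
(4,4)1 5/5
(4,6)1 1/3
(5,2)2 0/3
(5,3)1 2/3
(5,5)1 2/3
(5,6)2 0/2
Sum over 19 students: 2/2 + 3/4 + 0/2 + 1/1 + 4/4 + 3/4 + 2/2 + 4/4 + 6/6 + 4/4 + 1/2 + 1/2 + 5/6 + 5/5 + 1/3 + 0/3 + 2/3 + 2/3 + 0/2 = 13; mean = 13 ÷ 19 = 13/19 = 0.684210… → 0.684.

0.684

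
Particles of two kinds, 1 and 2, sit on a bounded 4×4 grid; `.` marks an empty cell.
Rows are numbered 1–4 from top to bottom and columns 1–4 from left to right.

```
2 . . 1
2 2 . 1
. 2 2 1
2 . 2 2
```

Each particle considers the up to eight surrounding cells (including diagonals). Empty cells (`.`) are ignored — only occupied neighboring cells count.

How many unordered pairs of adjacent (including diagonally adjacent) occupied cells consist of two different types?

Scan each occupied cell's neighbors to the right and below (and the two forward diagonals) so each pair is counted once.
Row 1: 2(1,1)–2(2,1)= 2(1,1)–2(2,2)= 1(1,4)–1(2,4)=  → 0/3 unlike.
Row 2: 2(2,1)–2(2,2)= 2(2,1)–2(3,2)= 2(2,2)–2(3,2)= 2(2,2)–2(3,3)= 1(2,4)–1(3,4)= 1(2,4)–2(3,3)≠  → 1/6 unlike.
Row 3: 2(3,2)–2(3,3)= 2(3,2)–2(4,3)= 2(3,2)–2(4,1)= 2(3,3)–1(3,4)≠ 2(3,3)–2(4,3)= 2(3,3)–2(4,4)= 1(3,4)–2(4,4)≠ 1(3,4)–2(4,3)≠  → 3/8 unlike.
Row 4: 2(4,3)–2(4,4)=  → 0/1 unlike.
Total adjacent occupied pairs: 18; unlike-type pairs: 4.

4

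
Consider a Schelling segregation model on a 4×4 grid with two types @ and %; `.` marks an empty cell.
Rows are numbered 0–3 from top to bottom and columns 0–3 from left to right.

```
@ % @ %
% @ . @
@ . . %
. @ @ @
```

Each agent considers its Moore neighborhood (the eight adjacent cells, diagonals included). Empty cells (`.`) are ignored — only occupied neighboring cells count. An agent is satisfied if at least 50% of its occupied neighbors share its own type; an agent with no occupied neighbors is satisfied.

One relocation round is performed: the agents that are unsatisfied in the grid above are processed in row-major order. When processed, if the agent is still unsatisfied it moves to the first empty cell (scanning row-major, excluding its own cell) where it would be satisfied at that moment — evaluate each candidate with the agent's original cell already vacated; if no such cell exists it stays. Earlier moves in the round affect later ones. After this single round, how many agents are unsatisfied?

3

Initially unsatisfied (in order): (0,0), (0,1), (0,3), (1,0), (1,3), (2,3).
  (0,0) → (1,2).
  (0,1) → (0,0).
  (0,3): no empty cell satisfies it; stays.
  (1,0): no empty cell satisfies it; stays.
  (1,3): now satisfied by earlier moves; stays.
  (2,3): no empty cell satisfies it; stays.
Resulting grid:
% . @ %
% @ @ @
@ . . %
. @ @ @
Unsatisfied now: (0,3), (1,0), (2,3).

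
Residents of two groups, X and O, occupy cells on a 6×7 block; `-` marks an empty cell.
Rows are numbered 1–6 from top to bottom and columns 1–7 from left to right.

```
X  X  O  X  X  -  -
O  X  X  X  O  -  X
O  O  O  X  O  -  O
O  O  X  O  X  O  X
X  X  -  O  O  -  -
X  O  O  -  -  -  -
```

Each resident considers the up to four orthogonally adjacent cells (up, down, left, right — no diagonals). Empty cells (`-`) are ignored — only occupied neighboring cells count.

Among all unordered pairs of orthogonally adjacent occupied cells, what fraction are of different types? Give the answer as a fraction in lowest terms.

26/45

Scan each occupied cell's neighbors to the right and below so each pair is counted once.
From row 1: 5 unlike of 9 pairs (running 5/9).
From row 2: 5 unlike of 10 pairs (running 10/19).
From row 3: 6 unlike of 10 pairs (running 16/29).
From row 4: 8 unlike of 10 pairs (running 24/39).
From row 5: 1 unlike of 4 pairs (running 25/43).
From row 6: 1 unlike of 2 pairs (running 26/45).
Total adjacent occupied pairs: 45; unlike-type pairs: 26.
26/45 is already in lowest terms.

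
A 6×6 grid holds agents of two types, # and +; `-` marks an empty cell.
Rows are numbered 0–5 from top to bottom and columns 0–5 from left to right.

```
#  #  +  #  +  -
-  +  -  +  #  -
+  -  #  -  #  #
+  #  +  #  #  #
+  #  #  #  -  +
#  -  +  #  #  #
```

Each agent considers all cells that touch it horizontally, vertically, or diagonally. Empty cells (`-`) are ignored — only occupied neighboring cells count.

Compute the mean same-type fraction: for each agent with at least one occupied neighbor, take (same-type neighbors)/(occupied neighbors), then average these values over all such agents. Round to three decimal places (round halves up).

0.504

(0,0)# 1/2
(0,1)# 1/3
(0,2)+ 2/4
(0,3)# 1/4
(0,4)+ 1/3
(1,1)+ 2/5
(1,3)+ 2/6
(1,4)# 3/5
(2,0)+ 2/3
(2,2)# 2/5
(2,4)# 5/6
(2,5)# 4/4
(3,0)+ 2/4
(3,1)# 3/7
(3,2)+ 0/6
(3,3)# 5/6
(3,4)# 5/6
(3,5)# 3/4
(4,0)+ 1/4
(4,1)# 3/7
(4,2)# 5/7
(4,3)# 5/7
(4,5)+ 0/4
(5,0)# 1/2
(5,2)+ 0/4
(5,3)# 3/4
(5,4)# 3/4
(5,5)# 1/2
Sum over 28 agents: 1/2 + 1/3 + 2/4 + 1/4 + 1/3 + 2/5 + 2/6 + 3/5 + 2/3 + 2/5 + 5/6 + 4/4 + 2/4 + 3/7 + 0/6 + 5/6 + 5/6 + 3/4 + 1/4 + 3/7 + 5/7 + 5/7 + 0/4 + 1/2 + 0/4 + 3/4 + 3/4 + 1/2 = 5923/420; mean = 5923/420 ÷ 28 = 5923/11760 = 0.503656… → 0.504.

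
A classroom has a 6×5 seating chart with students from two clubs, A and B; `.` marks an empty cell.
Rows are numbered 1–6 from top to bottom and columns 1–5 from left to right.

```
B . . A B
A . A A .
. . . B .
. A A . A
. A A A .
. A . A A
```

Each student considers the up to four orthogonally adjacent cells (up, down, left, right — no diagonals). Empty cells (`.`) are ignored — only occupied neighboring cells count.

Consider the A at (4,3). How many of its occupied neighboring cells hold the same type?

2

Occupied neighbors of (4,3): (5,3)=A, (4,2)=A.
Same type (A): 2 of 2.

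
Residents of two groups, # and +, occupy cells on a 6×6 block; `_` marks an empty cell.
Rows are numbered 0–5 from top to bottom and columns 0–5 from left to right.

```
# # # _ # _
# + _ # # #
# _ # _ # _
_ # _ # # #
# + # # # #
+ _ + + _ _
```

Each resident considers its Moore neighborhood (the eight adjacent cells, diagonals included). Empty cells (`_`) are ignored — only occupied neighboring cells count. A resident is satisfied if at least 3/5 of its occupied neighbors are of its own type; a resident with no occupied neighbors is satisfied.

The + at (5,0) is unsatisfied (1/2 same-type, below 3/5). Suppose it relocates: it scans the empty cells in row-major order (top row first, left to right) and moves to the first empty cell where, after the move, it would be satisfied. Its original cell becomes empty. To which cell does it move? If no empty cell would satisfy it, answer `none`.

none

Vacating (5,0). Empty cells in order:
  (0,3): 0/4 same-type → still unsatisfied.
  (0,5): 0/3 same-type → still unsatisfied.
  (1,2): 1/5 same-type → still unsatisfied.
  (2,1): 1/5 same-type → still unsatisfied.
  (2,3): 0/6 same-type → still unsatisfied.
  (2,5): 0/5 same-type → still unsatisfied.
  (3,0): 1/4 same-type → still unsatisfied.
  (3,2): 1/6 same-type → still unsatisfied.
  (5,1): 2/4 same-type → still unsatisfied.
  (5,4): 1/4 same-type → still unsatisfied.
  (5,5): 0/2 same-type → still unsatisfied.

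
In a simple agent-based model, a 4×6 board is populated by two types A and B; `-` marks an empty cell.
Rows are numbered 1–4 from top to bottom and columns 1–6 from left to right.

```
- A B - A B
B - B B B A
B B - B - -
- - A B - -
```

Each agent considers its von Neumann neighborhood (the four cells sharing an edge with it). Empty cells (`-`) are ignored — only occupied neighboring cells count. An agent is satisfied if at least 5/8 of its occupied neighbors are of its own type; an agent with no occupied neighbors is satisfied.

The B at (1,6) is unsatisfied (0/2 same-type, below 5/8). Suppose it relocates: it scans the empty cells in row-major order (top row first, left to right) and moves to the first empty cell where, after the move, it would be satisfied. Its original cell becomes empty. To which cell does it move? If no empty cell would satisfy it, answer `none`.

(1,4)

Vacating (1,6). Empty cells in order:
  (1,1): 1/2 same-type → still unsatisfied.
  (1,4): 2/3 same-type → satisfied — stop here.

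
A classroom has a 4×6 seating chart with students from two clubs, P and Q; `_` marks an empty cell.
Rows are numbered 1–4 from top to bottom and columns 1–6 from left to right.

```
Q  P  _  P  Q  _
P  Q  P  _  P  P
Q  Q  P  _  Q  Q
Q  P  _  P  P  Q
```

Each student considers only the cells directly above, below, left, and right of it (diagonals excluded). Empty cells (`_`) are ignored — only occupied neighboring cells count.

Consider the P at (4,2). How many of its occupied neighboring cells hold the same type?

0

Occupied neighbors of (4,2): (3,2)=Q, (4,1)=Q.
Same type (P): 0 of 2.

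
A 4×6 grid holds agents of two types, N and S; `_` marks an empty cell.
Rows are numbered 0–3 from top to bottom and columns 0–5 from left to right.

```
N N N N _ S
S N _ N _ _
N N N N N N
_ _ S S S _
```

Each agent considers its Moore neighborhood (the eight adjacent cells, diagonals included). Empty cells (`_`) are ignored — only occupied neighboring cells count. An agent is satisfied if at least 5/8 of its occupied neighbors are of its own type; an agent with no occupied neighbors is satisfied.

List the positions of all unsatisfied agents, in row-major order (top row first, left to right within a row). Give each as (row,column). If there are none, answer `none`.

Row 0: (0,0)N 2/3 satisfied · (0,1)N 3/4 satisfied · (0,2)N 4/4 satisfied · (0,3)N 2/2 satisfied · (0,5)S 0/0 satisfied
Row 1: (1,0)S 0/5 not · (1,1)N 6/7 satisfied · (1,3)N 5/5 satisfied
Row 2: (2,0)N 2/3 satisfied · (2,1)N 3/5 not · (2,2)N 4/6 satisfied · (2,3)N 3/6 not · (2,4)N 3/5 not · (2,5)N 1/2 not
Row 3: (3,2)S 1/4 not · (3,3)S 2/5 not · (3,4)S 1/4 not

(1,0), (2,1), (2,3), (2,4), (2,5), (3,2), (3,3), (3,4)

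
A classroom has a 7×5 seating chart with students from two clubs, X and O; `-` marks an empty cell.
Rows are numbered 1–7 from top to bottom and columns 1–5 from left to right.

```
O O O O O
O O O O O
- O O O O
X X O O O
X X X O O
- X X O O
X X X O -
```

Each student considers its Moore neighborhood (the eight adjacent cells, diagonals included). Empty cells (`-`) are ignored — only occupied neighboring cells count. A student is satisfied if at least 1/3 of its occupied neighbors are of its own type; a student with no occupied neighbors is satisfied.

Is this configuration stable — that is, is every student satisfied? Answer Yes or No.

Row 1: (1,1)O 3/3 ok · (1,2)O 5/5 ok · (1,3)O 5/5 ok · (1,4)O 5/5 ok · (1,5)O 3/3 ok
Row 2: (2,1)O 4/4 ok · (2,2)O 7/7 ok · (2,3)O 8/8 ok · (2,4)O 8/8 ok · (2,5)O 5/5 ok
Row 3: (3,2)O 5/7 ok · (3,3)O 7/8 ok · (3,4)O 8/8 ok · (3,5)O 5/5 ok
Row 4: (4,1)X 3/4 ok · (4,2)X 4/7 ok · (4,3)O 5/8 ok · (4,4)O 7/8 ok · (4,5)O 5/5 ok
Row 5: (5,1)X 4/4 ok · (5,2)X 6/7 ok · (5,3)X 4/8 ok · (5,4)O 6/8 ok · (5,5)O 5/5 ok
Row 6: (6,2)X 7/7 ok · (6,3)X 5/8 ok · (6,4)O 4/7 ok · (6,5)O 4/4 ok
Row 7: (7,1)X 2/2 ok · (7,2)X 4/4 ok · (7,3)X 3/5 ok · (7,4)O 2/4 ok
All meet the threshold, so the configuration is stable.

Yes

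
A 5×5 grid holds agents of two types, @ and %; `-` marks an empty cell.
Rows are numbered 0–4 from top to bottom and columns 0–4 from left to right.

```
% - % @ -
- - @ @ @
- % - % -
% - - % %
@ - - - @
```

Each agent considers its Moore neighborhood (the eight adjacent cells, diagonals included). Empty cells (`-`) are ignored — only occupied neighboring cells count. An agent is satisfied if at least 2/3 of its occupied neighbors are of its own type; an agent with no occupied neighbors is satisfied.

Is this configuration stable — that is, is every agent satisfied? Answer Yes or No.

(0,0)% 0/0 satisfied
(0,2)% 0/3 not
(0,3)@ 3/4 satisfied
(1,2)@ 2/5 not
(1,3)@ 3/5 not
(1,4)@ 2/3 satisfied
(2,1)% 1/2 not
(2,3)% 2/5 not
(3,0)% 1/2 not
(3,3)% 2/3 satisfied
(3,4)% 2/3 satisfied
(4,0)@ 0/1 not
(4,4)@ 0/2 not
For instance (0,2) has only 0/3 same-type neighbors, below 2/3.

No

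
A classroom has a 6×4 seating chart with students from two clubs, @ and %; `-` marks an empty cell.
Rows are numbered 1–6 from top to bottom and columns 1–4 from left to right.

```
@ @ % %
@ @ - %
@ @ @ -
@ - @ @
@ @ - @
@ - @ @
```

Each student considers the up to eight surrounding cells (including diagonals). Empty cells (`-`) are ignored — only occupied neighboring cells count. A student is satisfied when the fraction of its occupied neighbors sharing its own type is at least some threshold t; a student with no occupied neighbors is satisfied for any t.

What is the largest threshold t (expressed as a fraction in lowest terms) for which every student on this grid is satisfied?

Row 1: (1,1)@ 3/3 · (1,2)@ 3/4 · (1,3)% 2/4 · (1,4)% 2/2
Row 2: (2,1)@ 5/5 · (2,2)@ 6/7 · (2,4)% 2/3
Row 3: (3,1)@ 4/4 · (3,2)@ 6/6 · (3,3)@ 4/5
Row 4: (4,1)@ 4/4 · (4,3)@ 5/5 · (4,4)@ 3/3
Row 5: (5,1)@ 3/3 · (5,2)@ 5/5 · (5,4)@ 4/4
Row 6: (6,1)@ 2/2 · (6,3)@ 3/3 · (6,4)@ 2/2
The smallest same-type fraction is 2/4 at (1,3), which reduces to 1/2. Any threshold above that leaves this student unsatisfied.

1/2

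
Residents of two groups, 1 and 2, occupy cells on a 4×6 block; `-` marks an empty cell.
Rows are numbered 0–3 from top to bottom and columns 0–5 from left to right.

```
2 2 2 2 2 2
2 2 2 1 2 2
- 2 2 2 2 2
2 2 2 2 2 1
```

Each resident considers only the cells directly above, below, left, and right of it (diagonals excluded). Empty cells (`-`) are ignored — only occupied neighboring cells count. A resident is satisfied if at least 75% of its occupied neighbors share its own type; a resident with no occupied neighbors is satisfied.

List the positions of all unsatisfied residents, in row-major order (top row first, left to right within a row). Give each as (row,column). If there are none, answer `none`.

Row 0: (0,0)2 2/2 satisfied · (0,1)2 3/3 satisfied · (0,2)2 3/3 satisfied · (0,3)2 2/3 not · (0,4)2 3/3 satisfied · (0,5)2 2/2 satisfied
Row 1: (1,0)2 2/2 satisfied · (1,1)2 4/4 satisfied · (1,2)2 3/4 satisfied · (1,3)1 0/4 not · (1,4)2 3/4 satisfied · (1,5)2 3/3 satisfied
Row 2: (2,1)2 3/3 satisfied · (2,2)2 4/4 satisfied · (2,3)2 3/4 satisfied · (2,4)2 4/4 satisfied · (2,5)2 2/3 not
Row 3: (3,0)2 1/1 satisfied · (3,1)2 3/3 satisfied · (3,2)2 3/3 satisfied · (3,3)2 3/3 satisfied · (3,4)2 2/3 not · (3,5)1 0/2 not

(0,3), (1,3), (2,5), (3,4), (3,5)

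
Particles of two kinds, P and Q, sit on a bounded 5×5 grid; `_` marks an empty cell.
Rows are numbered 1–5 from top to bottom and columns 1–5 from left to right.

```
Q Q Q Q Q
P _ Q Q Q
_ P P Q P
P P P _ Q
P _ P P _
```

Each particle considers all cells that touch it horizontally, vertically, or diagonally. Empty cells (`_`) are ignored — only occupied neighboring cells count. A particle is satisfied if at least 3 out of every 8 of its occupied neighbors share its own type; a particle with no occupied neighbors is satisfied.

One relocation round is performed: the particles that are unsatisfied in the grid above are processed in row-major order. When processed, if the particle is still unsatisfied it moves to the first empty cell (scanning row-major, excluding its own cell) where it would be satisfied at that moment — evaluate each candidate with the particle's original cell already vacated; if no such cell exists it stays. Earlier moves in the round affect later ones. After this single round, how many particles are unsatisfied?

0

Initially unsatisfied (in order): (2,1), (3,5), (4,5).
  (2,1) → (3,1).
  (3,5) → (2,1).
  (4,5): now satisfied by earlier moves; stays.
Resulting grid:
Q Q Q Q Q
P _ Q Q Q
P P P Q _
P P P _ Q
P _ P P _
All satisfied now.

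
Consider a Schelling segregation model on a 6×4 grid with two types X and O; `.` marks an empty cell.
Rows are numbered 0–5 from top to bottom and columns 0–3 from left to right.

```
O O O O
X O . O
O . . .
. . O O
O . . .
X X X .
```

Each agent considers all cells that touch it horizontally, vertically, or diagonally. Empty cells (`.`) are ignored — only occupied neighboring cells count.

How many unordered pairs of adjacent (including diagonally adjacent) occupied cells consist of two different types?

6

Scan each occupied cell's neighbors to the right and below (and the two forward diagonals) so each pair is counted once.
From row 0: 2 unlike of 10 pairs (running 2/10).
From row 1: 2 unlike of 3 pairs (running 4/13).
From row 3: 0 unlike of 1 pairs (running 4/14).
From row 4: 2 unlike of 2 pairs (running 6/16).
From row 5: 0 unlike of 2 pairs (running 6/18).
Total adjacent occupied pairs: 18; unlike-type pairs: 6.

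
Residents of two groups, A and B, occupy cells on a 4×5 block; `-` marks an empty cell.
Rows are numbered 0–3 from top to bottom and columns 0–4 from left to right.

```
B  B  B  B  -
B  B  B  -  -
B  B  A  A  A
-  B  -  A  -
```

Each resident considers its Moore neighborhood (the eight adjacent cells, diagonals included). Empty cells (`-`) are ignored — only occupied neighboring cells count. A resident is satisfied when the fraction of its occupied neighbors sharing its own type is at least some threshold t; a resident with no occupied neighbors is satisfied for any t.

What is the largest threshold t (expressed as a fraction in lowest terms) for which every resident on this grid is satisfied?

Row 0: (0,0)B 3/3 · (0,1)B 5/5 · (0,2)B 4/4 · (0,3)B 2/2
Row 1: (1,0)B 5/5 · (1,1)B 7/8 · (1,2)B 5/7
Row 2: (2,0)B 4/4 · (2,1)B 5/6 · (2,2)A 2/6 · (2,3)A 3/4 · (2,4)A 2/2
Row 3: (3,1)B 2/3 · (3,3)A 3/3
The smallest same-type fraction is 2/6 at (2,2), which reduces to 1/3. Any threshold above that leaves this resident unsatisfied.

1/3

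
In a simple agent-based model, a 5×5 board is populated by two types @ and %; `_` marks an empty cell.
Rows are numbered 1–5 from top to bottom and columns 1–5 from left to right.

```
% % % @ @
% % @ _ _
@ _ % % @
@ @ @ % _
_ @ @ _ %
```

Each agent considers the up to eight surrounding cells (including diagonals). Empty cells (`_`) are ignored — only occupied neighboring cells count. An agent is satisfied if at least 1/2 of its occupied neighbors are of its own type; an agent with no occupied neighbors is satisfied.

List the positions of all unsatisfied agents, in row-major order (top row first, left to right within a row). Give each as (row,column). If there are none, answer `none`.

(2,3), (3,4), (3,5)

(1,1)% 3/3 ok
(1,2)% 4/5 ok
(1,3)% 2/4 ok
(1,4)@ 2/3 ok
(1,5)@ 1/1 ok
(2,1)% 3/4 ok
(2,2)% 5/7 ok
(2,3)@ 1/6 unhappy
(3,1)@ 2/4 ok
(3,3)% 3/6 ok
(3,4)% 2/5 unhappy
(3,5)@ 0/2 unhappy
(4,1)@ 3/3 ok
(4,2)@ 5/6 ok
(4,3)@ 3/6 ok
(4,4)% 3/6 ok
(5,2)@ 4/4 ok
(5,3)@ 3/4 ok
(5,5)% 1/1 ok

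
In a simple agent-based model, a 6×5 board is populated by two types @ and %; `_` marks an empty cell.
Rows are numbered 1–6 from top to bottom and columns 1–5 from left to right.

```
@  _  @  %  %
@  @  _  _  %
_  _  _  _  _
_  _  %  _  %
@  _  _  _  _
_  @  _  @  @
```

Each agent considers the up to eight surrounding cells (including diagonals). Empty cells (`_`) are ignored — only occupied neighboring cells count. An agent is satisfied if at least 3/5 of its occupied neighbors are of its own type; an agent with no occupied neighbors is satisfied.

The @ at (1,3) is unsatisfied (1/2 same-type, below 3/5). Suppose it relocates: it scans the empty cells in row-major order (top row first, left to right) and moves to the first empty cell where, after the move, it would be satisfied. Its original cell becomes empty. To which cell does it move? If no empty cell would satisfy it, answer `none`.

Vacating (1,3). Empty cells in order:
  (1,2): 3/3 same-type → satisfied — stop here.

(1,2)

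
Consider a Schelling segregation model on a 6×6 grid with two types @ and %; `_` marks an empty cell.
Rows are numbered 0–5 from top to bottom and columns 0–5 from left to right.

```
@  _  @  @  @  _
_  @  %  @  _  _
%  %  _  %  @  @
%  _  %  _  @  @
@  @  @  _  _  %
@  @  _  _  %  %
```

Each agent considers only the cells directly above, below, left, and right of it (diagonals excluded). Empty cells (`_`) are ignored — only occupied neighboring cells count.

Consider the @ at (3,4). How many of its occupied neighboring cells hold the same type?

2

Occupied neighbors of (3,4): (2,4)=@, (3,5)=@.
Same type (@): 2 of 2.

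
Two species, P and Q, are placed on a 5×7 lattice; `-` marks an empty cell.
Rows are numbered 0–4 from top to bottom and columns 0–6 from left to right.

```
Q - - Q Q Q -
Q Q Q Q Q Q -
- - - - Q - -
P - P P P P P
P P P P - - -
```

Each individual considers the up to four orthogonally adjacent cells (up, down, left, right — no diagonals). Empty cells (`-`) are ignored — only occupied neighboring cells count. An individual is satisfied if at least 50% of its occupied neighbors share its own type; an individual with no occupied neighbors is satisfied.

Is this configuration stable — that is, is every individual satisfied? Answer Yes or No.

Yes

(0,0)Q 1/1 ✓
(0,3)Q 2/2 ✓
(0,4)Q 3/3 ✓
(0,5)Q 2/2 ✓
(1,0)Q 2/2 ✓
(1,1)Q 2/2 ✓
(1,2)Q 2/2 ✓
(1,3)Q 3/3 ✓
(1,4)Q 4/4 ✓
(1,5)Q 2/2 ✓
(2,4)Q 1/2 ✓
(3,0)P 1/1 ✓
(3,2)P 2/2 ✓
(3,3)P 3/3 ✓
(3,4)P 2/3 ✓
(3,5)P 2/2 ✓
(3,6)P 1/1 ✓
(4,0)P 2/2 ✓
(4,1)P 2/2 ✓
(4,2)P 3/3 ✓
(4,3)P 2/2 ✓
All meet the threshold, so the configuration is stable.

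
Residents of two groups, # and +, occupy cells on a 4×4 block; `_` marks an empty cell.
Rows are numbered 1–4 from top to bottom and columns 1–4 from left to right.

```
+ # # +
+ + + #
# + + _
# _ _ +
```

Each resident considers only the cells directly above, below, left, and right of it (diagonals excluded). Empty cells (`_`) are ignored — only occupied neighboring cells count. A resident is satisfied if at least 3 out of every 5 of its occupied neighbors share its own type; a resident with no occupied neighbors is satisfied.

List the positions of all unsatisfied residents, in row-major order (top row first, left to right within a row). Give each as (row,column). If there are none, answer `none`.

(1,1)+ 1/2 unhappy
(1,2)# 1/3 unhappy
(1,3)# 1/3 unhappy
(1,4)+ 0/2 unhappy
(2,1)+ 2/3 ok
(2,2)+ 3/4 ok
(2,3)+ 2/4 unhappy
(2,4)# 0/2 unhappy
(3,1)# 1/3 unhappy
(3,2)+ 2/3 ok
(3,3)+ 2/2 ok
(4,1)# 1/1 ok
(4,4)+ 0/0 ok

(1,1), (1,2), (1,3), (1,4), (2,3), (2,4), (3,1)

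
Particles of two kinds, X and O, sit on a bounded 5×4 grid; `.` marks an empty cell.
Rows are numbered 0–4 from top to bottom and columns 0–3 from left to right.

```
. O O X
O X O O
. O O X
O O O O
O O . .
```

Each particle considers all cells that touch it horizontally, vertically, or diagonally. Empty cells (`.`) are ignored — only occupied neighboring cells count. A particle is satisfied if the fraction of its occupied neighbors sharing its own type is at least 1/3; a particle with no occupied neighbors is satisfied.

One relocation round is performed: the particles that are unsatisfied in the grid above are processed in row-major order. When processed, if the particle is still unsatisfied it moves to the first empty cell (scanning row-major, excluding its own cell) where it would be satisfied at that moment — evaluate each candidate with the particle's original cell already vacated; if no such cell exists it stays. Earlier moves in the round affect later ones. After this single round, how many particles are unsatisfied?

2

Initially unsatisfied (in order): (0,3), (1,1), (2,3).
  (0,3) → (0,0).
  (1,1): no empty cell satisfies it; stays.
  (2,3): no empty cell satisfies it; stays.
Resulting grid:
X O O .
O X O O
. O O X
O O O O
O O . .
Unsatisfied now: (1,1), (2,3).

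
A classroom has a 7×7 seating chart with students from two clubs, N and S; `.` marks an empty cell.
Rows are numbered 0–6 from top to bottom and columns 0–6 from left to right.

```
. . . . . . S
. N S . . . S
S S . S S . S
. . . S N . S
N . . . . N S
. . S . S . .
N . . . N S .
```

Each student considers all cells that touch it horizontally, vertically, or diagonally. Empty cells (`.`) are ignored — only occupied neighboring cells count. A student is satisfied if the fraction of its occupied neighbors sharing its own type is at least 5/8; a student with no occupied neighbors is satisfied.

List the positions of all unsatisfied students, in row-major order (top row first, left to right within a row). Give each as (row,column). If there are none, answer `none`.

Row 0: (0,6)S 1/1 satisfied
Row 1: (1,1)N 0/3 not · (1,2)S 2/3 satisfied · (1,6)S 2/2 satisfied
Row 2: (2,0)S 1/2 not · (2,1)S 2/3 satisfied · (2,3)S 3/4 satisfied · (2,4)S 2/3 satisfied · (2,6)S 2/2 satisfied
Row 3: (3,3)S 2/3 satisfied · (3,4)N 1/4 not · (3,6)S 2/3 satisfied
Row 4: (4,0)N 0/0 satisfied · (4,5)N 1/4 not · (4,6)S 1/2 not
Row 5: (5,2)S 0/0 satisfied · (5,4)S 1/3 not
Row 6: (6,0)N 0/0 satisfied · (6,4)N 0/2 not · (6,5)S 1/2 not

(1,1), (2,0), (3,4), (4,5), (4,6), (5,4), (6,4), (6,5)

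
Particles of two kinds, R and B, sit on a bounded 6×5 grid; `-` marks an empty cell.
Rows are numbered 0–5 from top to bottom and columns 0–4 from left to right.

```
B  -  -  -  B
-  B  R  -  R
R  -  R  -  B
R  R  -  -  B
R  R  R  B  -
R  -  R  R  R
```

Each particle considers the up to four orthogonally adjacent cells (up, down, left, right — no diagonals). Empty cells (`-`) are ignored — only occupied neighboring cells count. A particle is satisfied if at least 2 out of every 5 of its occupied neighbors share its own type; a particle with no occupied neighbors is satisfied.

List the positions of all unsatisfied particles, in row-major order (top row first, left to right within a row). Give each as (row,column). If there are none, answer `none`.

(0,0)B 0/0 ok
(0,4)B 0/1 unhappy
(1,1)B 0/1 unhappy
(1,2)R 1/2 ok
(1,4)R 0/2 unhappy
(2,0)R 1/1 ok
(2,2)R 1/1 ok
(2,4)B 1/2 ok
(3,0)R 3/3 ok
(3,1)R 2/2 ok
(3,4)B 1/1 ok
(4,0)R 3/3 ok
(4,1)R 3/3 ok
(4,2)R 2/3 ok
(4,3)B 0/2 unhappy
(5,0)R 1/1 ok
(5,2)R 2/2 ok
(5,3)R 2/3 ok
(5,4)R 1/1 ok

(0,4), (1,1), (1,4), (4,3)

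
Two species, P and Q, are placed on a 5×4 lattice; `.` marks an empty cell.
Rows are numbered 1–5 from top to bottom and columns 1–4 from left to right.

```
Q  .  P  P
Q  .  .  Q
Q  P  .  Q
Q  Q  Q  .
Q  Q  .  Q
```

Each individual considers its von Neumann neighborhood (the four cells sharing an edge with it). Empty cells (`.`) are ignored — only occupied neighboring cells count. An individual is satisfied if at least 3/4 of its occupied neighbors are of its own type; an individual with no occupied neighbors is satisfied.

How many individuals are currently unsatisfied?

Row 1: (1,1)Q 1/1 ✓ · (1,3)P 1/1 ✓ · (1,4)P 1/2 ✗
Row 2: (2,1)Q 2/2 ✓ · (2,4)Q 1/2 ✗
Row 3: (3,1)Q 2/3 ✗ · (3,2)P 0/2 ✗ · (3,4)Q 1/1 ✓
Row 4: (4,1)Q 3/3 ✓ · (4,2)Q 3/4 ✓ · (4,3)Q 1/1 ✓
Row 5: (5,1)Q 2/2 ✓ · (5,2)Q 2/2 ✓ · (5,4)Q 0/0 ✓
Unsatisfied: (1,4), (2,4), (3,1), (3,2) — 4 in total.

4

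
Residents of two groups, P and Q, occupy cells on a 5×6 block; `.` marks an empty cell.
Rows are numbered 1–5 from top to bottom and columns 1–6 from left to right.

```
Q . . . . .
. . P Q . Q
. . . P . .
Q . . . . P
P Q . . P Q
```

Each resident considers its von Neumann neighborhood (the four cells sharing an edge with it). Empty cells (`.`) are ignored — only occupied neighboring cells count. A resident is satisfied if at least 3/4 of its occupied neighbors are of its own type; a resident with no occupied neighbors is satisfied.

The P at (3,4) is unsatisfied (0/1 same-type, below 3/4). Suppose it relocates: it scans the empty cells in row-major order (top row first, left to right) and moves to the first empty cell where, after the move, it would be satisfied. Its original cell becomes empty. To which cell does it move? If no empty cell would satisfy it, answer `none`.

(1,3)

Vacating (3,4). Empty cells in order:
  (1,2): 0/1 same-type → still unsatisfied.
  (1,3): 1/1 same-type → satisfied — stop here.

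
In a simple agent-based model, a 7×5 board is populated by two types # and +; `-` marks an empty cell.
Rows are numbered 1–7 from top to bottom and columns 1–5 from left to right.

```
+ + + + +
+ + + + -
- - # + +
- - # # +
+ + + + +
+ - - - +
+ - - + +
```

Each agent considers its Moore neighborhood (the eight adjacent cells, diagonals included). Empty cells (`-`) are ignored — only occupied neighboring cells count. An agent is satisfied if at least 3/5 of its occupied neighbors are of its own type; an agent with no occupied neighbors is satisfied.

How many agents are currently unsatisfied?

5

Row 1: (1,1)+ 3/3 satisfied · (1,2)+ 5/5 satisfied · (1,3)+ 5/5 satisfied · (1,4)+ 4/4 satisfied · (1,5)+ 2/2 satisfied
Row 2: (2,1)+ 3/3 satisfied · (2,2)+ 5/6 satisfied · (2,3)+ 6/7 satisfied · (2,4)+ 6/7 satisfied
Row 3: (3,3)# 2/6 not · (3,4)+ 4/7 not · (3,5)+ 3/4 satisfied
Row 4: (4,3)# 2/6 not · (4,4)# 2/8 not · (4,5)+ 4/5 satisfied
Row 5: (5,1)+ 2/2 satisfied · (5,2)+ 3/4 satisfied · (5,3)+ 2/4 not · (5,4)+ 4/6 satisfied · (5,5)+ 3/4 satisfied
Row 6: (6,1)+ 3/3 satisfied · (6,5)+ 4/4 satisfied
Row 7: (7,1)+ 1/1 satisfied · (7,4)+ 2/2 satisfied · (7,5)+ 2/2 satisfied
Unsatisfied: (3,3), (3,4), (4,3), (4,4), (5,3) — 5 in total.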